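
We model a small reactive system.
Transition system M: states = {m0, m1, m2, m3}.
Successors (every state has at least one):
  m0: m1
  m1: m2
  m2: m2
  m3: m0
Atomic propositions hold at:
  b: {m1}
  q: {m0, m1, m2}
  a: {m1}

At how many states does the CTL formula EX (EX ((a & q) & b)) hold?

Sat(a & q) = {m1}
Sat((a & q) & b) = {m1}
Sat(EX ((a & q) & b)) = {s : some successor in {m1}} = {m0}
Sat(EX (EX ((a & q) & b))) = {s : some successor in {m0}} = {m3}
|Sat(EX (EX ((a & q) & b)))| = |{m3}| = 1.

1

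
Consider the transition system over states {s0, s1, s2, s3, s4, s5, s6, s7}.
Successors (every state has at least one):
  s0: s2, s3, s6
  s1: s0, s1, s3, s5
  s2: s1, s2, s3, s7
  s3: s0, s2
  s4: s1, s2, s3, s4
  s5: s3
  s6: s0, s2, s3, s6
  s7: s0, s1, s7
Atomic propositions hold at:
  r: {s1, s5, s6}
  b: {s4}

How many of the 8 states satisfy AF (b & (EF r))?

1

EF r: least fixpoint, start Z0 = {s1, s5, s6}, add states with some successor in Z. Z1 = {s0, s1, s2, s4, s5, s6, s7}; Z2 = {s0, s1, s2, s3, s4, s5, s6, s7}; fixed.
Sat(EF r) = {s0, s1, s2, s3, s4, s5, s6, s7}
Sat(b & (EF r)) = {s4}
AF (b & (EF r)): least fixpoint, start Z0 = {s4}, add states with every successor in Z. Already a fixed point.
Sat(AF (b & (EF r))) = {s4}
|Sat(AF (b & (EF r)))| = |{s4}| = 1.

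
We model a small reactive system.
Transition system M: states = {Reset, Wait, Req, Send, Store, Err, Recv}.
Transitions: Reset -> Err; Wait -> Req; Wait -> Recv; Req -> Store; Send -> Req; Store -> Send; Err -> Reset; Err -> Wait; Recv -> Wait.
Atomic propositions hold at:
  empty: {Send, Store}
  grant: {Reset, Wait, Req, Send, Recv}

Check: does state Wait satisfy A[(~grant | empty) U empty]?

Sat(~grant) = {Store, Err}
Sat(~grant | empty) = {Send, Store, Err}
A[(~grant | empty) U empty]: least fixpoint, start Z0 = Sat(empty) = {Send, Store}, add states in Sat(~grant | empty) with every successor in Z. Already a fixed point.
Sat(A[(~grant | empty) U empty]) = {Send, Store}
Wait ∉ Sat(A[(~grant | empty) U empty]) = {Send, Store}, so the formula does not hold at Wait.

No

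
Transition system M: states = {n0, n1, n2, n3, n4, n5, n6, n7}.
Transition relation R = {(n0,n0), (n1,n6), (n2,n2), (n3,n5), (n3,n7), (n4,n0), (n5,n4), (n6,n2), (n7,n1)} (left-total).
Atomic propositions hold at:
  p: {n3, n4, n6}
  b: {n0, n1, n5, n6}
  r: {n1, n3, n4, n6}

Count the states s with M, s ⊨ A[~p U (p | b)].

Sat(~p) = {n0, n1, n2, n5, n7}
Sat(p | b) = {n0, n1, n3, n4, n5, n6}
A[~p U (p | b)]: least fixpoint, start Z0 = Sat((p | b)) = {n0, n1, n3, n4, n5, n6}, add states in Sat(~p) with every successor in Z. Z1 = {n0, n1, n3, n4, n5, n6, n7}; fixed.
Sat(A[~p U (p | b)]) = {n0, n1, n3, n4, n5, n6, n7}
|Sat(A[~p U (p | b)])| = |{n0, n1, n3, n4, n5, n6, n7}| = 7.

7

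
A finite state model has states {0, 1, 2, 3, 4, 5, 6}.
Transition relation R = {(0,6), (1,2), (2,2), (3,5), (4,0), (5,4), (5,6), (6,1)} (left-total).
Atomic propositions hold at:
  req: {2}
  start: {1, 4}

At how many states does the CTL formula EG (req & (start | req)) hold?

1

Sat(start | req) = {1, 2, 4}
Sat(req & (start | req)) = {2}
EG (req & (start | req)): greatest fixpoint, start Z0 = {2}, keep only states in Sat with some successor in Z. Already a fixed point.
Sat(EG (req & (start | req))) = {2}
|Sat(EG (req & (start | req)))| = |{2}| = 1.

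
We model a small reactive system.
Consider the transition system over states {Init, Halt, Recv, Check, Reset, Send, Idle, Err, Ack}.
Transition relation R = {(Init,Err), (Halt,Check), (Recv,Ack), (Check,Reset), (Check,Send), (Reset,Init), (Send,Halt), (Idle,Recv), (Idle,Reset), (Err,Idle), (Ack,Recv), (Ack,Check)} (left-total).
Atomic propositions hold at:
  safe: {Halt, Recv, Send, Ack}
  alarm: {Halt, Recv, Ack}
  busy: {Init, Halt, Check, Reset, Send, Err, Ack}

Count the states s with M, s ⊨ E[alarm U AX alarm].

3

Sat(AX alarm) = {s : every successor in {Halt, Recv, Ack}} = {Recv, Send}
E[alarm U AX alarm]: least fixpoint, start Z0 = Sat(AX alarm) = {Recv, Send}, add states in Sat(alarm) with some successor in Z. Z1 = {Recv, Send, Ack}; fixed.
Sat(E[alarm U AX alarm]) = {Recv, Send, Ack}
|Sat(E[alarm U AX alarm])| = |{Recv, Send, Ack}| = 3.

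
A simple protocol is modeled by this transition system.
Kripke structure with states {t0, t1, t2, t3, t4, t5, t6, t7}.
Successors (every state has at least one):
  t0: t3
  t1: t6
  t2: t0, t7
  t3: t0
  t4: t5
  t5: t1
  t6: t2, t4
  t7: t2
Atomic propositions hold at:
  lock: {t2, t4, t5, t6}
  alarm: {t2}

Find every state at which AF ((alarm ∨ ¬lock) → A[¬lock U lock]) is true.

{t1, t2, t4, t5, t6, t7}

Sat(¬lock) = {t0, t1, t3, t7}
Sat(alarm ∨ ¬lock) = {t0, t1, t2, t3, t7}
A[¬lock U lock]: least fixpoint, start Z0 = Sat(lock) = {t2, t4, t5, t6}, add states in Sat(¬lock) with every successor in Z. Z1 = {t1, t2, t4, t5, t6, t7}; fixed.
Sat(A[¬lock U lock]) = {t1, t2, t4, t5, t6, t7}
Sat((alarm ∨ ¬lock) → A[¬lock U lock]) = {t1, t2, t4, t5, t6, t7}
AF ((alarm ∨ ¬lock) → A[¬lock U lock]): least fixpoint, start Z0 = {t1, t2, t4, t5, t6, t7}, add states with every successor in Z. Already a fixed point.
Sat(AF ((alarm ∨ ¬lock) → A[¬lock U lock])) = {t1, t2, t4, t5, t6, t7}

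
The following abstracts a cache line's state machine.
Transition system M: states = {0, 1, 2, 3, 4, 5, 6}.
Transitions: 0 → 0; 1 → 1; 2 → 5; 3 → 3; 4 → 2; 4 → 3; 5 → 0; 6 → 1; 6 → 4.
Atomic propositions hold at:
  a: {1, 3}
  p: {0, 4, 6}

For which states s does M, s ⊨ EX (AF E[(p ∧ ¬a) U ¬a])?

Sat(¬a) = {0, 2, 4, 5, 6}
Sat(p ∧ ¬a) = {0, 4, 6}
E[(p ∧ ¬a) U ¬a]: least fixpoint, start Z0 = Sat(¬a) = {0, 2, 4, 5, 6}, add states in Sat(p ∧ ¬a) with some successor in Z. Already a fixed point.
Sat(E[(p ∧ ¬a) U ¬a]) = {0, 2, 4, 5, 6}
AF E[(p ∧ ¬a) U ¬a]: least fixpoint, start Z0 = {0, 2, 4, 5, 6}, add states with every successor in Z. Already a fixed point.
Sat(AF E[(p ∧ ¬a) U ¬a]) = {0, 2, 4, 5, 6}
Sat(EX (AF E[(p ∧ ¬a) U ¬a])) = {s : some successor in {0, 2, 4, 5, 6}} = {0, 2, 4, 5, 6}

{0, 2, 4, 5, 6}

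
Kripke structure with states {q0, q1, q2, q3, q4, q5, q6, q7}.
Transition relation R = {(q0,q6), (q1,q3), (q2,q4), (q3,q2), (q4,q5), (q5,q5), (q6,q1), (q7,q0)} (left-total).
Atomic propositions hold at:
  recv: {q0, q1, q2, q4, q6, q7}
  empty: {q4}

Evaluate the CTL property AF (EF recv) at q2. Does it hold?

Yes

EF recv: least fixpoint, start Z0 = {q0, q1, q2, q4, q6, q7}, add states with some successor in Z. Z1 = {q0, q1, q2, q3, q4, q6, q7}; fixed.
Sat(EF recv) = {q0, q1, q2, q3, q4, q6, q7}
AF (EF recv): least fixpoint, start Z0 = {q0, q1, q2, q3, q4, q6, q7}, add states with every successor in Z. Already a fixed point.
Sat(AF (EF recv)) = {q0, q1, q2, q3, q4, q6, q7}
q2 ∈ Sat(AF (EF recv)) = {q0, q1, q2, q3, q4, q6, q7}, so the formula holds at q2.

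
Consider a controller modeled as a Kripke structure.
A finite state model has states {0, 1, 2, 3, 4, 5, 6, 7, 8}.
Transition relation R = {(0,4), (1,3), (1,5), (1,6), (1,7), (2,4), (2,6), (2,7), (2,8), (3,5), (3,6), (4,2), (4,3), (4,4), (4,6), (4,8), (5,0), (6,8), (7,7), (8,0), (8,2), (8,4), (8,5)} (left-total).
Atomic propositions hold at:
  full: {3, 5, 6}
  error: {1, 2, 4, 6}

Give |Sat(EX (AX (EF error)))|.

EF error: least fixpoint, start Z0 = {1, 2, 4, 6}, add states with some successor in Z. Z1 = {0, 1, 2, 3, 4, 6, 8}; Z2 = {0, 1, 2, 3, 4, 5, 6, 8}; fixed.
Sat(EF error) = {0, 1, 2, 3, 4, 5, 6, 8}
Sat(AX (EF error)) = {s : every successor in {0, 1, 2, 3, 4, 5, 6, 8}} = {0, 3, 4, 5, 6, 8}
Sat(EX (AX (EF error))) = {s : some successor in {0, 3, 4, 5, 6, 8}} = {0, 1, 2, 3, 4, 5, 6, 8}
|Sat(EX (AX (EF error)))| = |{0, 1, 2, 3, 4, 5, 6, 8}| = 8.

8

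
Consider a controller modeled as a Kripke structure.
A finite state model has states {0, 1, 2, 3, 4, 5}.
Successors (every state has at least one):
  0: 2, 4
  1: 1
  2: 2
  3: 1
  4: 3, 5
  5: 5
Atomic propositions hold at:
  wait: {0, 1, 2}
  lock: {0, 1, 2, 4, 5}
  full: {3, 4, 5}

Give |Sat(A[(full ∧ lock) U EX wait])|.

Sat(full ∧ lock) = {4, 5}
Sat(EX wait) = {s : some successor in {0, 1, 2}} = {0, 1, 2, 3}
A[(full ∧ lock) U EX wait]: least fixpoint, start Z0 = Sat(EX wait) = {0, 1, 2, 3}, add states in Sat(full ∧ lock) with every successor in Z. Already a fixed point.
Sat(A[(full ∧ lock) U EX wait]) = {0, 1, 2, 3}
|Sat(A[(full ∧ lock) U EX wait])| = |{0, 1, 2, 3}| = 4.

4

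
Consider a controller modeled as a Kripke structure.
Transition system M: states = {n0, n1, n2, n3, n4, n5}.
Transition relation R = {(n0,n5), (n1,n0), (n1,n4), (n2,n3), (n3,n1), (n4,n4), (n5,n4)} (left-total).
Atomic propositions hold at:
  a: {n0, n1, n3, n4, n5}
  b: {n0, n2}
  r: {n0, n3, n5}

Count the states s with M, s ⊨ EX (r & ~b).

Sat(~b) = {n1, n3, n4, n5}
Sat(r & ~b) = {n3, n5}
Sat(EX (r & ~b)) = {s : some successor in {n3, n5}} = {n0, n2}
|Sat(EX (r & ~b))| = |{n0, n2}| = 2.

2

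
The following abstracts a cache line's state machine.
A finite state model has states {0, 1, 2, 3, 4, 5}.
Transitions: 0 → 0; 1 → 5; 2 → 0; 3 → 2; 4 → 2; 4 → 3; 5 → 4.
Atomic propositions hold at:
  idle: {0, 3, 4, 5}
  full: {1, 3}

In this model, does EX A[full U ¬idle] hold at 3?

Sat(¬idle) = {1, 2}
A[full U ¬idle]: least fixpoint, start Z0 = Sat(¬idle) = {1, 2}, add states in Sat(full) with every successor in Z. Z1 = {1, 2, 3}; fixed.
Sat(A[full U ¬idle]) = {1, 2, 3}
Sat(EX A[full U ¬idle]) = {s : some successor in {1, 2, 3}} = {3, 4}
3 ∈ Sat(EX A[full U ¬idle]) = {3, 4}, so the formula holds at 3.

Yes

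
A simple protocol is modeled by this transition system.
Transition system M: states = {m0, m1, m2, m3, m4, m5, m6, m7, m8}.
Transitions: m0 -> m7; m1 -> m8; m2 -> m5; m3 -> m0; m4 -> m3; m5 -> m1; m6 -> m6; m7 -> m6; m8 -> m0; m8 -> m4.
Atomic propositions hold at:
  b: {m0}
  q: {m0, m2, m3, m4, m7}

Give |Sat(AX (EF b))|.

6

EF b: least fixpoint, start Z0 = {m0}, add states with some successor in Z. Z1 = {m0, m3, m8}; Z2 = {m0, m1, m3, m4, m8}; Z3 = {m0, m1, m3, m4, m5, m8}; Z4 = {m0, m1, m2, m3, m4, m5, m8}; fixed.
Sat(EF b) = {m0, m1, m2, m3, m4, m5, m8}
Sat(AX (EF b)) = {s : every successor in {m0, m1, m2, m3, m4, m5, m8}} = {m1, m2, m3, m4, m5, m8}
|Sat(AX (EF b))| = |{m1, m2, m3, m4, m5, m8}| = 6.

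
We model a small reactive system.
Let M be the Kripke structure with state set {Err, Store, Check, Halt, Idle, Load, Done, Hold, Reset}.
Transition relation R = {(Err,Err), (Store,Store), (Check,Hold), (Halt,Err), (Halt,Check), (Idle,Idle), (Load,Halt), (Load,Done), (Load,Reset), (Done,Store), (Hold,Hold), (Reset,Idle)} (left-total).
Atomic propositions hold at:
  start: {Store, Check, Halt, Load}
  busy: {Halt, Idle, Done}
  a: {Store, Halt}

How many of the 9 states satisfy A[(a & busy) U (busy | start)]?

6

Sat(a & busy) = {Halt}
Sat(busy | start) = {Store, Check, Halt, Idle, Load, Done}
A[(a & busy) U (busy | start)]: least fixpoint, start Z0 = Sat((busy | start)) = {Store, Check, Halt, Idle, Load, Done}, add states in Sat(a & busy) with every successor in Z. Already a fixed point.
Sat(A[(a & busy) U (busy | start)]) = {Store, Check, Halt, Idle, Load, Done}
|Sat(A[(a & busy) U (busy | start)])| = |{Store, Check, Halt, Idle, Load, Done}| = 6.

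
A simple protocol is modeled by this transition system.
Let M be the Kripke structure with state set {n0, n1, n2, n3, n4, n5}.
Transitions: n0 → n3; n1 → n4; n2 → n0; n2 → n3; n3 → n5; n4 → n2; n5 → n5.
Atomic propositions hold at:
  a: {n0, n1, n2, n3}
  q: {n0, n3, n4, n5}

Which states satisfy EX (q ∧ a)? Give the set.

{n0, n2}

Sat(q ∧ a) = {n0, n3}
Sat(EX (q ∧ a)) = {s : some successor in {n0, n3}} = {n0, n2}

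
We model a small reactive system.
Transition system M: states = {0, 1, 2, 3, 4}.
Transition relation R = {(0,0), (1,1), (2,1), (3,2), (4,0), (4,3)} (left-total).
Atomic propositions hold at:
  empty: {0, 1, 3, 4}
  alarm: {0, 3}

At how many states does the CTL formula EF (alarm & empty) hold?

Sat(alarm & empty) = {0, 3}
EF (alarm & empty): least fixpoint, start Z0 = {0, 3}, add states with some successor in Z. Z1 = {0, 3, 4}; fixed.
Sat(EF (alarm & empty)) = {0, 3, 4}
|Sat(EF (alarm & empty))| = |{0, 3, 4}| = 3.

3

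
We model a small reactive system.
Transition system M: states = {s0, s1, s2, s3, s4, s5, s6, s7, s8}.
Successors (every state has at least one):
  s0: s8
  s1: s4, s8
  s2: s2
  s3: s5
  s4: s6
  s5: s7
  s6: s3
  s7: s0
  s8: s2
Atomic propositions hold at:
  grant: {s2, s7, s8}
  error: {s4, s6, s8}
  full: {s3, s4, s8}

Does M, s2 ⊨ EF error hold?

EF error: least fixpoint, start Z0 = {s4, s6, s8}, add states with some successor in Z. Z1 = {s0, s1, s4, s6, s8}; Z2 = {s0, s1, s4, s6, s7, s8}; Z3 = {s0, s1, s4, s5, s6, s7, s8}; Z4 = {s0, s1, s3, s4, s5, s6, s7, s8}; fixed.
Sat(EF error) = {s0, s1, s3, s4, s5, s6, s7, s8}
s2 ∉ Sat(EF error) = {s0, s1, s3, s4, s5, s6, s7, s8}, so the formula does not hold at s2.

No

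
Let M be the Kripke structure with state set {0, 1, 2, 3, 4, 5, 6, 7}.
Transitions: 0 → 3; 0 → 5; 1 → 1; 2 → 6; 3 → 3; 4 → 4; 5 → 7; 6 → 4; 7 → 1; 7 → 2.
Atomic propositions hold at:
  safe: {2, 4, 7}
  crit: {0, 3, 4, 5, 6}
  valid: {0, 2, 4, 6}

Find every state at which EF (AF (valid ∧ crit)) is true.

{0, 2, 4, 5, 6, 7}

Sat(valid ∧ crit) = {0, 4, 6}
AF (valid ∧ crit): least fixpoint, start Z0 = {0, 4, 6}, add states with every successor in Z. Z1 = {0, 2, 4, 6}; fixed.
Sat(AF (valid ∧ crit)) = {0, 2, 4, 6}
EF (AF (valid ∧ crit)): least fixpoint, start Z0 = {0, 2, 4, 6}, add states with some successor in Z. Z1 = {0, 2, 4, 6, 7}; Z2 = {0, 2, 4, 5, 6, 7}; fixed.
Sat(EF (AF (valid ∧ crit))) = {0, 2, 4, 5, 6, 7}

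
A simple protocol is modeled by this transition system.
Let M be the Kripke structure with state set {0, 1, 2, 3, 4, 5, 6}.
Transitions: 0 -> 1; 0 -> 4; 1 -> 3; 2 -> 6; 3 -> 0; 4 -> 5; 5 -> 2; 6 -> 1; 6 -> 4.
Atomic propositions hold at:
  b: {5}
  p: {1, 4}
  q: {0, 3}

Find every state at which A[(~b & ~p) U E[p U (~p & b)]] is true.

{4, 5}

Sat(~b) = {0, 1, 2, 3, 4, 6}
Sat(~p) = {0, 2, 3, 5, 6}
Sat(~b & ~p) = {0, 2, 3, 6}
Sat(~p & b) = {5}
E[p U (~p & b)]: least fixpoint, start Z0 = Sat((~p & b)) = {5}, add states in Sat(p) with some successor in Z. Z1 = {4, 5}; fixed.
Sat(E[p U (~p & b)]) = {4, 5}
A[(~b & ~p) U E[p U (~p & b)]]: least fixpoint, start Z0 = Sat(E[p U (~p & b)]) = {4, 5}, add states in Sat(~b & ~p) with every successor in Z. Already a fixed point.
Sat(A[(~b & ~p) U E[p U (~p & b)]]) = {4, 5}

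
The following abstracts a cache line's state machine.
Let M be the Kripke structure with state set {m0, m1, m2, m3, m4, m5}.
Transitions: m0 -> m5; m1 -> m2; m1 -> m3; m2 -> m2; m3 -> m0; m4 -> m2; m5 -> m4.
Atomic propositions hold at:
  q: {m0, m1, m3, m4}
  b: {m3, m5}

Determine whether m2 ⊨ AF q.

No

AF q: least fixpoint, start Z0 = {m0, m1, m3, m4}, add states with every successor in Z. Z1 = {m0, m1, m3, m4, m5}; fixed.
Sat(AF q) = {m0, m1, m3, m4, m5}
m2 ∉ Sat(AF q) = {m0, m1, m3, m4, m5}, so the formula does not hold at m2.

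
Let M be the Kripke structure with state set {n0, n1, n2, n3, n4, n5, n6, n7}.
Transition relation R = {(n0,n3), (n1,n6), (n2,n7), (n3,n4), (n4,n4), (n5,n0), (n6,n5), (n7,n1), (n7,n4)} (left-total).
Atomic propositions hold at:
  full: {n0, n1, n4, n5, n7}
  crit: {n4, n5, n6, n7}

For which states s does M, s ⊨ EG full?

EG full: greatest fixpoint, start Z0 = {n0, n1, n4, n5, n7}, keep only states in Sat with some successor in Z. Z1 = {n4, n5, n7}; Z2 = {n4, n7}; fixed.
Sat(EG full) = {n4, n7}

{n4, n7}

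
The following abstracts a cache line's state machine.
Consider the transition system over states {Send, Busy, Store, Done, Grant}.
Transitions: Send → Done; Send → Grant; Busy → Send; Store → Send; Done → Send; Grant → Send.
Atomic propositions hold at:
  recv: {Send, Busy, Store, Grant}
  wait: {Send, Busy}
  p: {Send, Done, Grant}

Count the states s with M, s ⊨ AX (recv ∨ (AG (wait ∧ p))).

4

Sat(wait ∧ p) = {Send}
AG (wait ∧ p): greatest fixpoint, start Z0 = {Send}, keep only states in Sat with every successor in Z. Z1 = ∅; fixed.
Sat(AG (wait ∧ p)) = ∅
Sat(recv ∨ (AG (wait ∧ p))) = {Send, Busy, Store, Grant}
Sat(AX (recv ∨ (AG (wait ∧ p)))) = {s : every successor in {Send, Busy, Store, Grant}} = {Busy, Store, Done, Grant}
|Sat(AX (recv ∨ (AG (wait ∧ p))))| = |{Busy, Store, Done, Grant}| = 4.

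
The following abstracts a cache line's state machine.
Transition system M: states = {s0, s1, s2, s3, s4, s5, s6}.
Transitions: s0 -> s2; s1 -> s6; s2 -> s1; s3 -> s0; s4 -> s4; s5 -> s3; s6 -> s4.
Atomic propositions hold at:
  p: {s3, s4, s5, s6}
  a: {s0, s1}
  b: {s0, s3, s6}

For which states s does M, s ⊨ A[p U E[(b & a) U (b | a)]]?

{s0, s1, s3, s5, s6}

Sat(b & a) = {s0}
Sat(b | a) = {s0, s1, s3, s6}
E[(b & a) U (b | a)]: least fixpoint, start Z0 = Sat((b | a)) = {s0, s1, s3, s6}, add states in Sat(b & a) with some successor in Z. Already a fixed point.
Sat(E[(b & a) U (b | a)]) = {s0, s1, s3, s6}
A[p U E[(b & a) U (b | a)]]: least fixpoint, start Z0 = Sat(E[(b & a) U (b | a)]) = {s0, s1, s3, s6}, add states in Sat(p) with every successor in Z. Z1 = {s0, s1, s3, s5, s6}; fixed.
Sat(A[p U E[(b & a) U (b | a)]]) = {s0, s1, s3, s5, s6}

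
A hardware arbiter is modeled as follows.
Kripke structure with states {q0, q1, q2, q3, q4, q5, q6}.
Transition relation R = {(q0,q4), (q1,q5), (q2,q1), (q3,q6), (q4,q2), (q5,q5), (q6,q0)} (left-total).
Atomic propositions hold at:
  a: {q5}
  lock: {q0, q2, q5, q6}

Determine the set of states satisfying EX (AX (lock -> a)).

Sat(lock -> a) = {q1, q3, q4, q5}
Sat(AX (lock -> a)) = {s : every successor in {q1, q3, q4, q5}} = {q0, q1, q2, q5}
Sat(EX (AX (lock -> a))) = {s : some successor in {q0, q1, q2, q5}} = {q1, q2, q4, q5, q6}

{q1, q2, q4, q5, q6}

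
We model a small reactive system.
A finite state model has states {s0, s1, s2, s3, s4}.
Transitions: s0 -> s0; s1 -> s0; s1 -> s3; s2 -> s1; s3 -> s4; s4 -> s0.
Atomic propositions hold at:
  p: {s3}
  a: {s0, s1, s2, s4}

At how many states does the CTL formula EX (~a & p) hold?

Sat(~a) = {s3}
Sat(~a & p) = {s3}
Sat(EX (~a & p)) = {s : some successor in {s3}} = {s1}
|Sat(EX (~a & p))| = |{s1}| = 1.

1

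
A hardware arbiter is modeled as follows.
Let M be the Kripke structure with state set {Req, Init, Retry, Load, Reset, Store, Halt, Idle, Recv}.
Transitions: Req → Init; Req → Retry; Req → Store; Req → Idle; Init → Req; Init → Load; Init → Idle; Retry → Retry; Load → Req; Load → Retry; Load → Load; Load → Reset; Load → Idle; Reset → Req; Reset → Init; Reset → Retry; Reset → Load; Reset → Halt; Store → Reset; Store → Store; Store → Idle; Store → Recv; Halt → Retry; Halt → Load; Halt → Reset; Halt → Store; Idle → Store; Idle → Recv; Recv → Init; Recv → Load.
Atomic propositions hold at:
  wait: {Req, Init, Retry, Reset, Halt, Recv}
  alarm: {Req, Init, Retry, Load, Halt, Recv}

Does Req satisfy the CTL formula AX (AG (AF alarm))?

No

AF alarm: least fixpoint, start Z0 = {Req, Init, Retry, Load, Halt, Recv}, add states with every successor in Z. Z1 = {Req, Init, Retry, Load, Reset, Halt, Recv}; fixed.
Sat(AF alarm) = {Req, Init, Retry, Load, Reset, Halt, Recv}
AG (AF alarm): greatest fixpoint, start Z0 = {Req, Init, Retry, Load, Reset, Halt, Recv}, keep only states in Sat with every successor in Z. Z1 = {Retry, Reset, Recv}; Z2 = {Retry}; fixed.
Sat(AG (AF alarm)) = {Retry}
Sat(AX (AG (AF alarm))) = {s : every successor in {Retry}} = {Retry}
Req ∉ Sat(AX (AG (AF alarm))) = {Retry}, so the formula does not hold at Req.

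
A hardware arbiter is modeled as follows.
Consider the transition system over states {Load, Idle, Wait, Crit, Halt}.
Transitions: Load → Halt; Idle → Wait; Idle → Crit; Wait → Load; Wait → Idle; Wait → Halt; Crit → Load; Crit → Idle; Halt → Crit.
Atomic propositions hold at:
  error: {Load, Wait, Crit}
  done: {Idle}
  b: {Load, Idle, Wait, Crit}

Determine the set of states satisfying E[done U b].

{Load, Idle, Wait, Crit}

E[done U b]: least fixpoint, start Z0 = Sat(b) = {Load, Idle, Wait, Crit}, add states in Sat(done) with some successor in Z. Already a fixed point.
Sat(E[done U b]) = {Load, Idle, Wait, Crit}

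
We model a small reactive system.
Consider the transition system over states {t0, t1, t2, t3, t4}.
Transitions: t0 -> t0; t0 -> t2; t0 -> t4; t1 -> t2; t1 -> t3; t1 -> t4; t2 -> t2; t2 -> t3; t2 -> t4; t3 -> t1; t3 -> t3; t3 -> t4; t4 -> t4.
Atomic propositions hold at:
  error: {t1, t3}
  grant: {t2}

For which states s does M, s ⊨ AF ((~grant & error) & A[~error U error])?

{t1, t3}

Sat(~grant) = {t0, t1, t3, t4}
Sat(~grant & error) = {t1, t3}
Sat(~error) = {t0, t2, t4}
A[~error U error]: least fixpoint, start Z0 = Sat(error) = {t1, t3}, add states in Sat(~error) with every successor in Z. Already a fixed point.
Sat(A[~error U error]) = {t1, t3}
Sat((~grant & error) & A[~error U error]) = {t1, t3}
AF ((~grant & error) & A[~error U error]): least fixpoint, start Z0 = {t1, t3}, add states with every successor in Z. Already a fixed point.
Sat(AF ((~grant & error) & A[~error U error])) = {t1, t3}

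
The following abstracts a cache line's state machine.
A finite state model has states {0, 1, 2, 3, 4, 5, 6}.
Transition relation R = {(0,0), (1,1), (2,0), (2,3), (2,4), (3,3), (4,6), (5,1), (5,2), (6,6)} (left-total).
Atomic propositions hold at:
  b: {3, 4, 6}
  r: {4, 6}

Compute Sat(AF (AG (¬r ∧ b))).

Sat(¬r) = {0, 1, 2, 3, 5}
Sat(¬r ∧ b) = {3}
AG (¬r ∧ b): greatest fixpoint, start Z0 = {3}, keep only states in Sat with every successor in Z. Already a fixed point.
Sat(AG (¬r ∧ b)) = {3}
AF (AG (¬r ∧ b)): least fixpoint, start Z0 = {3}, add states with every successor in Z. Already a fixed point.
Sat(AF (AG (¬r ∧ b))) = {3}

{3}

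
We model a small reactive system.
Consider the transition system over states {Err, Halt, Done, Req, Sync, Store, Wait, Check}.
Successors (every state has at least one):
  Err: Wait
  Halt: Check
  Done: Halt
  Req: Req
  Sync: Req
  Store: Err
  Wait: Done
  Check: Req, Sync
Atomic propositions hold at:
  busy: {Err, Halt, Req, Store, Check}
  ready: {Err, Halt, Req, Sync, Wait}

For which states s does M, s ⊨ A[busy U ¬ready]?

{Halt, Done, Store, Check}

Sat(¬ready) = {Done, Store, Check}
A[busy U ¬ready]: least fixpoint, start Z0 = Sat(¬ready) = {Done, Store, Check}, add states in Sat(busy) with every successor in Z. Z1 = {Halt, Done, Store, Check}; fixed.
Sat(A[busy U ¬ready]) = {Halt, Done, Store, Check}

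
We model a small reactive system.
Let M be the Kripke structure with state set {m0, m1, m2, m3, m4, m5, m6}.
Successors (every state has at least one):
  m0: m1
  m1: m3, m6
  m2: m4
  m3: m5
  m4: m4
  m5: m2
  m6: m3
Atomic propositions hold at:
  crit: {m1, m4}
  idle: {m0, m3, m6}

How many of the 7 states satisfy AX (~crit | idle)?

Sat(~crit) = {m0, m2, m3, m5, m6}
Sat(~crit | idle) = {m0, m2, m3, m5, m6}
Sat(AX (~crit | idle)) = {s : every successor in {m0, m2, m3, m5, m6}} = {m1, m3, m5, m6}
|Sat(AX (~crit | idle))| = |{m1, m3, m5, m6}| = 4.

4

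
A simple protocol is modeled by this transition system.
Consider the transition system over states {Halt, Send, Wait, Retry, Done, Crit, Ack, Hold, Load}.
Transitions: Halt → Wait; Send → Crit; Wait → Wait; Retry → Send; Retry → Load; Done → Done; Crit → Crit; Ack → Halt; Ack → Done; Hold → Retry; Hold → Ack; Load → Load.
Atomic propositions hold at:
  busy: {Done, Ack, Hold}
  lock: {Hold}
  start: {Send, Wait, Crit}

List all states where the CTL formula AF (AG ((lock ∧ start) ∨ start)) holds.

{Halt, Send, Wait, Crit}

Sat(lock ∧ start) = ∅
Sat((lock ∧ start) ∨ start) = {Send, Wait, Crit}
AG ((lock ∧ start) ∨ start): greatest fixpoint, start Z0 = {Send, Wait, Crit}, keep only states in Sat with every successor in Z. Already a fixed point.
Sat(AG ((lock ∧ start) ∨ start)) = {Send, Wait, Crit}
AF (AG ((lock ∧ start) ∨ start)): least fixpoint, start Z0 = {Send, Wait, Crit}, add states with every successor in Z. Z1 = {Halt, Send, Wait, Crit}; fixed.
Sat(AF (AG ((lock ∧ start) ∨ start))) = {Halt, Send, Wait, Crit}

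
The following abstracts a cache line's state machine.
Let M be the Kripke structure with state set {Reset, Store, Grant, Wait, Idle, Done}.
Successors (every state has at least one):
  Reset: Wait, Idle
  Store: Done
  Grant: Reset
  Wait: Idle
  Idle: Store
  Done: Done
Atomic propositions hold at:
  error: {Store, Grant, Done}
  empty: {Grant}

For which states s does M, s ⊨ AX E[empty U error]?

E[empty U error]: least fixpoint, start Z0 = Sat(error) = {Store, Grant, Done}, add states in Sat(empty) with some successor in Z. Already a fixed point.
Sat(E[empty U error]) = {Store, Grant, Done}
Sat(AX E[empty U error]) = {s : every successor in {Store, Grant, Done}} = {Store, Idle, Done}

{Store, Idle, Done}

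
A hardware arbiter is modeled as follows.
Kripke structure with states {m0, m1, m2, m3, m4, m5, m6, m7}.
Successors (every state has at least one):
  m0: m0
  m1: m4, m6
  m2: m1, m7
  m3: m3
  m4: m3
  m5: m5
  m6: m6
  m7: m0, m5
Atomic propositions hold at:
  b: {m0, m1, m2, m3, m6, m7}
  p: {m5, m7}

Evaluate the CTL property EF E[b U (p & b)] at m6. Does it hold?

Sat(p & b) = {m7}
E[b U (p & b)]: least fixpoint, start Z0 = Sat((p & b)) = {m7}, add states in Sat(b) with some successor in Z. Z1 = {m2, m7}; fixed.
Sat(E[b U (p & b)]) = {m2, m7}
EF E[b U (p & b)]: least fixpoint, start Z0 = {m2, m7}, add states with some successor in Z. Already a fixed point.
Sat(EF E[b U (p & b)]) = {m2, m7}
m6 ∉ Sat(EF E[b U (p & b)]) = {m2, m7}, so the formula does not hold at m6.

No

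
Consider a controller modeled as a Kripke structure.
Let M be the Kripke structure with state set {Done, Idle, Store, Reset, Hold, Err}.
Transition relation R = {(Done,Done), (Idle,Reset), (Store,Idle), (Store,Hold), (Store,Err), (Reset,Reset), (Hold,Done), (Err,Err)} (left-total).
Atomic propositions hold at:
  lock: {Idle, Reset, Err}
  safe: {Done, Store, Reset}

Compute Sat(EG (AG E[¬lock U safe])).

Sat(¬lock) = {Done, Store, Hold}
E[¬lock U safe]: least fixpoint, start Z0 = Sat(safe) = {Done, Store, Reset}, add states in Sat(¬lock) with some successor in Z. Z1 = {Done, Store, Reset, Hold}; fixed.
Sat(E[¬lock U safe]) = {Done, Store, Reset, Hold}
AG E[¬lock U safe]: greatest fixpoint, start Z0 = {Done, Store, Reset, Hold}, keep only states in Sat with every successor in Z. Z1 = {Done, Reset, Hold}; fixed.
Sat(AG E[¬lock U safe]) = {Done, Reset, Hold}
EG (AG E[¬lock U safe]): greatest fixpoint, start Z0 = {Done, Reset, Hold}, keep only states in Sat with some successor in Z. Already a fixed point.
Sat(EG (AG E[¬lock U safe])) = {Done, Reset, Hold}

{Done, Reset, Hold}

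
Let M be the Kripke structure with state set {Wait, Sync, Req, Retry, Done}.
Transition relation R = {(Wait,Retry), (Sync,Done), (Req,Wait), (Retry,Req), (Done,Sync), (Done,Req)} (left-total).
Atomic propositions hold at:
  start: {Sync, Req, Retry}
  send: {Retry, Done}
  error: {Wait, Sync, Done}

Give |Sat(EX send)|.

2

Sat(EX send) = {s : some successor in {Retry, Done}} = {Wait, Sync}
|Sat(EX send)| = |{Wait, Sync}| = 2.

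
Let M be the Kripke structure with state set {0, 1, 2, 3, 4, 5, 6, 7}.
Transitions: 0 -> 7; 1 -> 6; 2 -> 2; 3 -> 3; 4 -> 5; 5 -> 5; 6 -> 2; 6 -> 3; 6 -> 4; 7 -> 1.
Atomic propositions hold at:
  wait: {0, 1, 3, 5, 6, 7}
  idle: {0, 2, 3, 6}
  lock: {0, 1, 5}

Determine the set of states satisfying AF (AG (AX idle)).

{2, 3}

Sat(AX idle) = {s : every successor in {0, 2, 3, 6}} = {1, 2, 3}
AG (AX idle): greatest fixpoint, start Z0 = {1, 2, 3}, keep only states in Sat with every successor in Z. Z1 = {2, 3}; fixed.
Sat(AG (AX idle)) = {2, 3}
AF (AG (AX idle)): least fixpoint, start Z0 = {2, 3}, add states with every successor in Z. Already a fixed point.
Sat(AF (AG (AX idle))) = {2, 3}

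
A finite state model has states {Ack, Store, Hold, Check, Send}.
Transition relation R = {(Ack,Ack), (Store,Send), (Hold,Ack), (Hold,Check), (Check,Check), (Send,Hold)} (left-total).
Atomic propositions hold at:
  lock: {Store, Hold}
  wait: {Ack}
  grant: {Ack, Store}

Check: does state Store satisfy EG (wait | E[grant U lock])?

E[grant U lock]: least fixpoint, start Z0 = Sat(lock) = {Store, Hold}, add states in Sat(grant) with some successor in Z. Already a fixed point.
Sat(E[grant U lock]) = {Store, Hold}
Sat(wait | E[grant U lock]) = {Ack, Store, Hold}
EG (wait | E[grant U lock]): greatest fixpoint, start Z0 = {Ack, Store, Hold}, keep only states in Sat with some successor in Z. Z1 = {Ack, Hold}; fixed.
Sat(EG (wait | E[grant U lock])) = {Ack, Hold}
Store ∉ Sat(EG (wait | E[grant U lock])) = {Ack, Hold}, so the formula does not hold at Store.

No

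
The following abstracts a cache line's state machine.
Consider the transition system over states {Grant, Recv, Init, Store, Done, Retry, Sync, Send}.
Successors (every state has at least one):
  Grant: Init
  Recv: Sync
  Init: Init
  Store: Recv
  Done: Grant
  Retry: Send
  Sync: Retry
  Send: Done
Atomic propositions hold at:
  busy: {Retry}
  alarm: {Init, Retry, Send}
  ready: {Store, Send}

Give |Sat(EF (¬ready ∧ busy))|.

4

Sat(¬ready) = {Grant, Recv, Init, Done, Retry, Sync}
Sat(¬ready ∧ busy) = {Retry}
EF (¬ready ∧ busy): least fixpoint, start Z0 = {Retry}, add states with some successor in Z. Z1 = {Retry, Sync}; Z2 = {Recv, Retry, Sync}; Z3 = {Recv, Store, Retry, Sync}; fixed.
Sat(EF (¬ready ∧ busy)) = {Recv, Store, Retry, Sync}
|Sat(EF (¬ready ∧ busy))| = |{Recv, Store, Retry, Sync}| = 4.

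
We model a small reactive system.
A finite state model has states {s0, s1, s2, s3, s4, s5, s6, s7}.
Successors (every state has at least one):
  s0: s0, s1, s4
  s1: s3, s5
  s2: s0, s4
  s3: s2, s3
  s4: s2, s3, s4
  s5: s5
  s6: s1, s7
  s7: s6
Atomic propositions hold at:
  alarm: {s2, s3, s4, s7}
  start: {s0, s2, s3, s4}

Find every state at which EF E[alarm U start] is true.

E[alarm U start]: least fixpoint, start Z0 = Sat(start) = {s0, s2, s3, s4}, add states in Sat(alarm) with some successor in Z. Already a fixed point.
Sat(E[alarm U start]) = {s0, s2, s3, s4}
EF E[alarm U start]: least fixpoint, start Z0 = {s0, s2, s3, s4}, add states with some successor in Z. Z1 = {s0, s1, s2, s3, s4}; Z2 = {s0, s1, s2, s3, s4, s6}; Z3 = {s0, s1, s2, s3, s4, s6, s7}; fixed.
Sat(EF E[alarm U start]) = {s0, s1, s2, s3, s4, s6, s7}

{s0, s1, s2, s3, s4, s6, s7}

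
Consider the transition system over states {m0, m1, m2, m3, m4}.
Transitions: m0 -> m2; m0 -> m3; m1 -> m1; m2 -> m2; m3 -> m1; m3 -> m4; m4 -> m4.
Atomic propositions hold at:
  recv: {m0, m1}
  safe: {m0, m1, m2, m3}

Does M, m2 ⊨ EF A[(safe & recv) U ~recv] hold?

Sat(safe & recv) = {m0, m1}
Sat(~recv) = {m2, m3, m4}
A[(safe & recv) U ~recv]: least fixpoint, start Z0 = Sat(~recv) = {m2, m3, m4}, add states in Sat(safe & recv) with every successor in Z. Z1 = {m0, m2, m3, m4}; fixed.
Sat(A[(safe & recv) U ~recv]) = {m0, m2, m3, m4}
EF A[(safe & recv) U ~recv]: least fixpoint, start Z0 = {m0, m2, m3, m4}, add states with some successor in Z. Already a fixed point.
Sat(EF A[(safe & recv) U ~recv]) = {m0, m2, m3, m4}
m2 ∈ Sat(EF A[(safe & recv) U ~recv]) = {m0, m2, m3, m4}, so the formula holds at m2.

Yes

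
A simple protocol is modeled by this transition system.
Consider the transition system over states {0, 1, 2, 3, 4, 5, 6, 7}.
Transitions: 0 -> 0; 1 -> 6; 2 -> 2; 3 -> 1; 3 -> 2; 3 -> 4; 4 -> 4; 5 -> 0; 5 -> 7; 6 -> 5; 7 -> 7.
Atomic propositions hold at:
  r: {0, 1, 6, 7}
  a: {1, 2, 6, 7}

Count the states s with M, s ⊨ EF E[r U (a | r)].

7

Sat(a | r) = {0, 1, 2, 6, 7}
E[r U (a | r)]: least fixpoint, start Z0 = Sat((a | r)) = {0, 1, 2, 6, 7}, add states in Sat(r) with some successor in Z. Already a fixed point.
Sat(E[r U (a | r)]) = {0, 1, 2, 6, 7}
EF E[r U (a | r)]: least fixpoint, start Z0 = {0, 1, 2, 6, 7}, add states with some successor in Z. Z1 = {0, 1, 2, 3, 5, 6, 7}; fixed.
Sat(EF E[r U (a | r)]) = {0, 1, 2, 3, 5, 6, 7}
|Sat(EF E[r U (a | r)])| = |{0, 1, 2, 3, 5, 6, 7}| = 7.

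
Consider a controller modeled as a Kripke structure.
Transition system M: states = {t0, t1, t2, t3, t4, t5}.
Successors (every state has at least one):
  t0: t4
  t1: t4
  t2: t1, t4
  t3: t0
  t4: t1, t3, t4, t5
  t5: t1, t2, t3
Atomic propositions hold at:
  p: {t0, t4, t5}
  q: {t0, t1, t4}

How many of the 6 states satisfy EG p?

EG p: greatest fixpoint, start Z0 = {t0, t4, t5}, keep only states in Sat with some successor in Z. Z1 = {t0, t4}; fixed.
Sat(EG p) = {t0, t4}
|Sat(EG p)| = |{t0, t4}| = 2.

2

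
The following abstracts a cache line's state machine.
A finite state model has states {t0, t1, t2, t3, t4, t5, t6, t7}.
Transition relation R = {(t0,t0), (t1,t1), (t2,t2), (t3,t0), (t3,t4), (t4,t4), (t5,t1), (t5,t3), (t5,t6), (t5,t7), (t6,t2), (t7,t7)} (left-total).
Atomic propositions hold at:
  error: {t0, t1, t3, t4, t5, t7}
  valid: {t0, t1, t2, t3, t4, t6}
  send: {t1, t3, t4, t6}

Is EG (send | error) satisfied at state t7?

Yes

Sat(send | error) = {t0, t1, t3, t4, t5, t6, t7}
EG (send | error): greatest fixpoint, start Z0 = {t0, t1, t3, t4, t5, t6, t7}, keep only states in Sat with some successor in Z. Z1 = {t0, t1, t3, t4, t5, t7}; fixed.
Sat(EG (send | error)) = {t0, t1, t3, t4, t5, t7}
t7 ∈ Sat(EG (send | error)) = {t0, t1, t3, t4, t5, t7}, so the formula holds at t7.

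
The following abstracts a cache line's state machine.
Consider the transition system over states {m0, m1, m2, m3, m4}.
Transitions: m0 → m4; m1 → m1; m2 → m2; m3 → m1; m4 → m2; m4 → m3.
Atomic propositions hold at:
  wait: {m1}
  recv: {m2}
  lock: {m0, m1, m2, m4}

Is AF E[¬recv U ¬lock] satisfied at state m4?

Sat(¬recv) = {m0, m1, m3, m4}
Sat(¬lock) = {m3}
E[¬recv U ¬lock]: least fixpoint, start Z0 = Sat(¬lock) = {m3}, add states in Sat(¬recv) with some successor in Z. Z1 = {m3, m4}; Z2 = {m0, m3, m4}; fixed.
Sat(E[¬recv U ¬lock]) = {m0, m3, m4}
AF E[¬recv U ¬lock]: least fixpoint, start Z0 = {m0, m3, m4}, add states with every successor in Z. Already a fixed point.
Sat(AF E[¬recv U ¬lock]) = {m0, m3, m4}
m4 ∈ Sat(AF E[¬recv U ¬lock]) = {m0, m3, m4}, so the formula holds at m4.

Yes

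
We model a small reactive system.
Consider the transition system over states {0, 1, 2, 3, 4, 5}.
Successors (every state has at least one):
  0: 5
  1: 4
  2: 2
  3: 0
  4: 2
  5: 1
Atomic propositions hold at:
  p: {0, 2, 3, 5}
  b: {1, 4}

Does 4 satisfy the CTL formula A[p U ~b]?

No

Sat(~b) = {0, 2, 3, 5}
A[p U ~b]: least fixpoint, start Z0 = Sat(~b) = {0, 2, 3, 5}, add states in Sat(p) with every successor in Z. Already a fixed point.
Sat(A[p U ~b]) = {0, 2, 3, 5}
4 ∉ Sat(A[p U ~b]) = {0, 2, 3, 5}, so the formula does not hold at 4.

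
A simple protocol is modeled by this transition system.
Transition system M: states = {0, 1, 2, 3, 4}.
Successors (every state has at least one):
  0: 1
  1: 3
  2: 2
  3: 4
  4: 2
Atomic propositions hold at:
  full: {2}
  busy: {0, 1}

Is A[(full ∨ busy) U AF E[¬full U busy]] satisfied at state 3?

Sat(full ∨ busy) = {0, 1, 2}
Sat(¬full) = {0, 1, 3, 4}
E[¬full U busy]: least fixpoint, start Z0 = Sat(busy) = {0, 1}, add states in Sat(¬full) with some successor in Z. Already a fixed point.
Sat(E[¬full U busy]) = {0, 1}
AF E[¬full U busy]: least fixpoint, start Z0 = {0, 1}, add states with every successor in Z. Already a fixed point.
Sat(AF E[¬full U busy]) = {0, 1}
A[(full ∨ busy) U AF E[¬full U busy]]: least fixpoint, start Z0 = Sat(AF E[¬full U busy]) = {0, 1}, add states in Sat(full ∨ busy) with every successor in Z. Already a fixed point.
Sat(A[(full ∨ busy) U AF E[¬full U busy]]) = {0, 1}
3 ∉ Sat(A[(full ∨ busy) U AF E[¬full U busy]]) = {0, 1}, so the formula does not hold at 3.

No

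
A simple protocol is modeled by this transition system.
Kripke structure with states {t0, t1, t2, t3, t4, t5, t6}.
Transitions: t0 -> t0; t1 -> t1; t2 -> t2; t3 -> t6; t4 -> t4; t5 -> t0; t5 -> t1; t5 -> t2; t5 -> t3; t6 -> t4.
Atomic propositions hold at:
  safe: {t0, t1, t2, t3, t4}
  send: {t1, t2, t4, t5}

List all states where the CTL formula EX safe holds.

{t0, t1, t2, t4, t5, t6}

Sat(EX safe) = {s : some successor in {t0, t1, t2, t3, t4}} = {t0, t1, t2, t4, t5, t6}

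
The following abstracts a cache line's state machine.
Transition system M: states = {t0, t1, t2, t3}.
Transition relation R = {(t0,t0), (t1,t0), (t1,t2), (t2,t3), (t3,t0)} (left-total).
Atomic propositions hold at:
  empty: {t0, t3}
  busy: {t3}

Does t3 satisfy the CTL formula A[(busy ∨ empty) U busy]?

Yes

Sat(busy ∨ empty) = {t0, t3}
A[(busy ∨ empty) U busy]: least fixpoint, start Z0 = Sat(busy) = {t3}, add states in Sat(busy ∨ empty) with every successor in Z. Already a fixed point.
Sat(A[(busy ∨ empty) U busy]) = {t3}
t3 ∈ Sat(A[(busy ∨ empty) U busy]) = {t3}, so the formula holds at t3.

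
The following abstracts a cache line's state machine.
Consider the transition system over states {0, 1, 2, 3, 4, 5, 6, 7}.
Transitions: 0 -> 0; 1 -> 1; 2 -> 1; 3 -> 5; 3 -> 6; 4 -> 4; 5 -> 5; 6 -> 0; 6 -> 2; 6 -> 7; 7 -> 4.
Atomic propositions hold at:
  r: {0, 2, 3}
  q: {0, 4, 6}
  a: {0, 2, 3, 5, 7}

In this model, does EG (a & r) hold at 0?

Yes

Sat(a & r) = {0, 2, 3}
EG (a & r): greatest fixpoint, start Z0 = {0, 2, 3}, keep only states in Sat with some successor in Z. Z1 = {0}; fixed.
Sat(EG (a & r)) = {0}
0 ∈ Sat(EG (a & r)) = {0}, so the formula holds at 0.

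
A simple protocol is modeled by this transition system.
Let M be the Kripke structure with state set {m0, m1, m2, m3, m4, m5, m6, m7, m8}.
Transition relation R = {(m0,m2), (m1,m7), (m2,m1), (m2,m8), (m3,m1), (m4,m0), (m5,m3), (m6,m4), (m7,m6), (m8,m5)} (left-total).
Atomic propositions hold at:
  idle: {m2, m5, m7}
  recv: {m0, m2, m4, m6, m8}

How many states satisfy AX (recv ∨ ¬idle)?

7

Sat(¬idle) = {m0, m1, m3, m4, m6, m8}
Sat(recv ∨ ¬idle) = {m0, m1, m2, m3, m4, m6, m8}
Sat(AX (recv ∨ ¬idle)) = {s : every successor in {m0, m1, m2, m3, m4, m6, m8}} = {m0, m2, m3, m4, m5, m6, m7}
|Sat(AX (recv ∨ ¬idle))| = |{m0, m2, m3, m4, m5, m6, m7}| = 7.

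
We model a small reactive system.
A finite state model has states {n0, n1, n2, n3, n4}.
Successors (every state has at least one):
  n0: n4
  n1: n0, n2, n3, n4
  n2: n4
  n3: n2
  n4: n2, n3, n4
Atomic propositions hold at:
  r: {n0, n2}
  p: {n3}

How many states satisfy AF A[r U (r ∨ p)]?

Sat(r ∨ p) = {n0, n2, n3}
A[r U (r ∨ p)]: least fixpoint, start Z0 = Sat((r ∨ p)) = {n0, n2, n3}, add states in Sat(r) with every successor in Z. Already a fixed point.
Sat(A[r U (r ∨ p)]) = {n0, n2, n3}
AF A[r U (r ∨ p)]: least fixpoint, start Z0 = {n0, n2, n3}, add states with every successor in Z. Already a fixed point.
Sat(AF A[r U (r ∨ p)]) = {n0, n2, n3}
|Sat(AF A[r U (r ∨ p)])| = |{n0, n2, n3}| = 3.

3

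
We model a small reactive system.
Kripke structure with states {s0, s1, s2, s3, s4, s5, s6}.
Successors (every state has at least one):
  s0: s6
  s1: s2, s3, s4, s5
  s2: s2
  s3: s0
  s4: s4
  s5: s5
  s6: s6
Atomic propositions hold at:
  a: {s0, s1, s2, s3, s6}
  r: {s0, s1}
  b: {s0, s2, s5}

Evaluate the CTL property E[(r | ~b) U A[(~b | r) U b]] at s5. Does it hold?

Yes

Sat(~b) = {s1, s3, s4, s6}
Sat(r | ~b) = {s0, s1, s3, s4, s6}
Sat(~b | r) = {s0, s1, s3, s4, s6}
A[(~b | r) U b]: least fixpoint, start Z0 = Sat(b) = {s0, s2, s5}, add states in Sat(~b | r) with every successor in Z. Z1 = {s0, s2, s3, s5}; fixed.
Sat(A[(~b | r) U b]) = {s0, s2, s3, s5}
E[(r | ~b) U A[(~b | r) U b]]: least fixpoint, start Z0 = Sat(A[(~b | r) U b]) = {s0, s2, s3, s5}, add states in Sat(r | ~b) with some successor in Z. Z1 = {s0, s1, s2, s3, s5}; fixed.
Sat(E[(r | ~b) U A[(~b | r) U b]]) = {s0, s1, s2, s3, s5}
s5 ∈ Sat(E[(r | ~b) U A[(~b | r) U b]]) = {s0, s1, s2, s3, s5}, so the formula holds at s5.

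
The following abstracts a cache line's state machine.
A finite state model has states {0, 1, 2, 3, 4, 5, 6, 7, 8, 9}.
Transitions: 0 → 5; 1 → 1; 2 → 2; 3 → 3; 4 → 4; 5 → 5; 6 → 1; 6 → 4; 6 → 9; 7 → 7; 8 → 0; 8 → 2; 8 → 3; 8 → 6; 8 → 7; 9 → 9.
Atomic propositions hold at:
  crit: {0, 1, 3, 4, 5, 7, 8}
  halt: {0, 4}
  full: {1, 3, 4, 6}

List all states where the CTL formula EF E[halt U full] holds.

E[halt U full]: least fixpoint, start Z0 = Sat(full) = {1, 3, 4, 6}, add states in Sat(halt) with some successor in Z. Already a fixed point.
Sat(E[halt U full]) = {1, 3, 4, 6}
EF E[halt U full]: least fixpoint, start Z0 = {1, 3, 4, 6}, add states with some successor in Z. Z1 = {1, 3, 4, 6, 8}; fixed.
Sat(EF E[halt U full]) = {1, 3, 4, 6, 8}

{1, 3, 4, 6, 8}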